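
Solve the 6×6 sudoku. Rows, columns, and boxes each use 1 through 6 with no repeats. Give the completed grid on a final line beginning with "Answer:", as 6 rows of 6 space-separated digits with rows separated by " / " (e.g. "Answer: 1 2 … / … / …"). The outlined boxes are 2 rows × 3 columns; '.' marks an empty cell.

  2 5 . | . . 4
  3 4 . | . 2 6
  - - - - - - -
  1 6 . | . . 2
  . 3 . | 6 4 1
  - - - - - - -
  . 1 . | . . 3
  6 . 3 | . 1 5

Step 1. [r5c1∈{4,5}] col 1 places 4 nowhere but r5c1, so r5c1=4.
Step 2. [r5c3∈{2,5}] in row 5, 5 fits only at r5c3 ⇒ r5c3=5.
Step 3. [r2c3∈{1}] r2c3 has the single candidate 1 ⇒ r2c3=1.
Step 4. [r3c5∈{3,5}] 5 has one home in col 5: r3c5, so r3c5=5.
Step 5. [r1c4∈{1,3}] row 1 places 1 nowhere but r1c4. So r1c4=1.
Step 6. [r6c4∈{2,4}] in row 6, 4 fits only at r6c4, so r6c4=4.
Step 7. [r4c1∈{5}] nothing but 5 survives at r4c1, so r4c1=5.
Step 8. [r1c3∈{6}] r1c3's peers cover all but 6. So r1c3=6.
Step 9. [r2c4∈{5}] r2c4 is down to just 5 ⇒ r2c4=5.
Step 10. [r6c2∈{2}] only 2 remains possible at r6c2. So r6c2=2.
Step 11. [r5c5∈{6}] only 6 remains possible at r5c5, so r5c5=6.
Step 12. [r3c4∈{3}] only 3 remains possible at r3c4 ⇒ r3c4=3.
Step 13. [r4c3∈{2}] r4c3 is down to just 2. So r4c3=2.
Step 14. [r1c5∈{3}] only 3 remains possible at r1c5. So r1c5=3.
Step 15. [r5c4∈{2}] r5c4 has the single candidate 2 ⇒ r5c4=2.
Step 16. [r3c3∈{4}] only 4 remains possible at r3c3. So r3c3=4.

Answer: 2 5 6 1 3 4 / 3 4 1 5 2 6 / 1 6 4 3 5 2 / 5 3 2 6 4 1 / 4 1 5 2 6 3 / 6 2 3 4 1 5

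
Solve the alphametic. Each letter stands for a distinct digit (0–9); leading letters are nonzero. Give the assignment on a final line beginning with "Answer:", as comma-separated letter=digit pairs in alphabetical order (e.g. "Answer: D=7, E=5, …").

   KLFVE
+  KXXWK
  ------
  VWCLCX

Step 1. [col 1: E + K ≡ X (mod 10)] no forcing yet in column 1 (carry-in 0); K=6 is free and consistent — try it, so K=6.
Step 2. [V] adding two 5-digit numbers gives at most 5+1 digits, and here it does — V is that final carry and must be 1. So V=1.
Step 3. [col 1: E + K ≡ X (mod 10)] column 1 (E + K ≡ X (mod 10), carry-in 0) doesn't pin X yet; pick X=8 and continue ⇒ X=8.
Step 4. [col 1: E + K ≡ X (mod 10)] in column 1 we have E+K≡X with carry-in 0; given K=6, X=8 and digits 1,6,8 already taken and all letters distinct, that pins E to 2. So E=2.
Step 5. [col 2: V + W ≡ C (mod 10)] several values work for C in column 2 (V + W ≡ C (mod 10), carry-in 0); try C=4 ⇒ C=4.
Step 6. [col 2: V + W ≡ C (mod 10)] in column 2 we have V+W≡C with carry-in 0; given V=1, C=4 and digits 1,2,4,6,8 already taken and all letters distinct, that pins W to 3. So W=3.
Step 7. [col 3: F + X ≡ L (mod 10)] L=5 is one option consistent with column 3 (F + X ≡ L (mod 10), carry-in 0) — take it, so L=5.
Step 8. [col 3: F + X ≡ L (mod 10)] in column 3 we have F+X≡L with carry-in 0; given X=8, L=5 and digits 1,2,3,4,5,6,8 already taken and all letters distinct, that pins F to 7 ⇒ F=7.

Answer: C=4, E=2, F=7, K=6, L=5, V=1, W=3, X=8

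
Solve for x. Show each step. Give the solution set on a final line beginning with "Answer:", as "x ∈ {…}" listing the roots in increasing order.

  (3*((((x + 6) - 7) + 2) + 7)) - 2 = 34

Step 1. [(3*((((x + 6) - 7) + 2) + 7)) - 2 = 34] 2 comes off first (add 2), so sub: 3*((((x + 6) - 7) + 2) + 7) = 36.
Step 2. [3*((((x + 6) - 7) + 2) + 7) = 36] 3 out front; divide by 3. So div: (((x + 6) - 7) + 2) + 7 = 12.
Step 3. [(((x + 6) - 7) + 2) + 7 = 12] +7 is outermost — subtract 7 both sides. So sub: ((x + 6) - 7) + 2 = 5.
Step 4. [((x + 6) - 7) + 2 = 5] subtract 2: x sits inside (… + 2) ⇒ sub: (x + 6) - 7 = 3.
Step 5. [(x + 6) - 7 = 3] 7 comes off first (add 7), so sub: x + 6 = 10.
Step 6. [x + 6 = 10] 6 comes off first (subtract 6), so sub: x = 4.

Answer: x ∈ {4}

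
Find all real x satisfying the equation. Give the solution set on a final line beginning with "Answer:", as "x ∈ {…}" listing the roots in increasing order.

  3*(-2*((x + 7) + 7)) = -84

Step 1. [3*(-2*((x + 7) + 7)) = -84] 3·(inner) — divide through by 3. So div: -2*((x + 7) + 7) = -28.
Step 2. [-2*((x + 7) + 7) = -28] -2·(inner) — divide through by -2. So div: (x + 7) + 7 = 14.
Step 3. [(x + 7) + 7 = 14] peel the +7: subtract 7 from each side. So sub: x + 7 = 7.
Step 4. [x + 7 = 7] the outer +7 inverts by subtracting 7, so sub: x = 0.

Answer: x ∈ {0}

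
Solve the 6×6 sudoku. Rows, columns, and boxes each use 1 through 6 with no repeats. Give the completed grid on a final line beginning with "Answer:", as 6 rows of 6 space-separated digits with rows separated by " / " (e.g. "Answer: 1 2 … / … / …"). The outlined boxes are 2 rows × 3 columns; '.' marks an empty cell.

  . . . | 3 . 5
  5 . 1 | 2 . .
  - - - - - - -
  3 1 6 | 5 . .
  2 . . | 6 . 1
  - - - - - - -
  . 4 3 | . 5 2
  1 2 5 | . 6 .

Step 1. [r3c6∈{4}] nothing but 4 survives at r3c6, so r3c6=4.
Step 2. [r1c1∈{4,6}] in col 1, 4 fits only at r1c1 ⇒ r1c1=4.
Step 3. [r2c2∈{3,6}] r2c2 is the only open cell in row 2 admitting 3, so r2c2=3.
Step 4. [r1c2∈{6}] only 6 remains possible at r1c2, so r1c2=6.
Step 5. [r3c5∈{2}] only 2 remains possible at r3c5, so r3c5=2.
Step 6. [r1c5∈{1}] only 1 remains possible at r1c5. So r1c5=1.
Step 7. [r4c5∈{3}] r4c5 has the single candidate 3. So r4c5=3.
Step 8. [r4c2∈{5}] only 5 remains possible at r4c2 ⇒ r4c2=5.
Step 9. [r5c4∈{1}] only 1 remains possible at r5c4 ⇒ r5c4=1.
Step 10. [r6c4∈{4}] r6c4 has the single candidate 4, so r6c4=4.
Step 11. [r2c6∈{6}] r2c6 has the single candidate 6. So r2c6=6.
Step 12. [r1c3∈{2}] only 2 remains possible at r1c3. So r1c3=2.
Step 13. [r6c6∈{3}] nothing but 3 survives at r6c6. So r6c6=3.
Step 14. [r4c3∈{4}] nothing but 4 survives at r4c3 ⇒ r4c3=4.
Step 15. [r5c1∈{6}] r5c1's peers cover all but 6 ⇒ r5c1=6.
Step 16. [r2c5∈{4}] only 4 remains possible at r2c5, so r2c5=4.

Answer: 4 6 2 3 1 5 / 5 3 1 2 4 6 / 3 1 6 5 2 4 / 2 5 4 6 3 1 / 6 4 3 1 5 2 / 1 2 5 4 6 3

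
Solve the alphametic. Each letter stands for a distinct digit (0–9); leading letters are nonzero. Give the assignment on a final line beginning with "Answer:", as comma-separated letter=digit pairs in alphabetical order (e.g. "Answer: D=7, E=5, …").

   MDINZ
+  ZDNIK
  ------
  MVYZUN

Step 1. [M] M is the leading digit of a 6-digit sum of two 5-digit numbers; the final carry is exactly 1. So M=1.
Step 2. [col 1: Z + K ≡ N (mod 10)] no forcing yet in column 1 (carry-in 0); Z=8 is free and consistent — try it. So Z=8.
Step 3. [col 1: Z + K ≡ N (mod 10)] column 1 (Z + K ≡ N (mod 10), carry-in 0) doesn't pin N yet; pick N=5 and continue ⇒ N=5.
Step 4. [col 1: Z + K ≡ N (mod 10)] from column 1 (Z=8, N=5, carry-in 0, digits 1,5,8 already taken and all letters distinct): K must equal 7 ⇒ K=7.
Step 5. [col 2: N + I ≡ U (mod 10)] several values work for I in column 2 (N + I ≡ U (mod 10), carry-in 1); try I=3. So I=3.
Step 6. [col 2: N + I ≡ U (mod 10)] column 2: given N=5, I=3, carry-in 1, and digits 1,3,5,7,8 already taken and all letters distinct, N+I≡U (mod 10) forces U=9 ⇒ U=9.
Step 7. [col 4: D + D ≡ Y (mod 10)] no forcing yet in column 4 (carry-in 0); D=6 is free and consistent — try it. So D=6.
Step 8. [col 4: D + D ≡ Y (mod 10)] in column 4 we have D+D≡Y with carry-in 0; given D=6 and digits 1,3,5,6,7,8,9 already taken and all letters distinct, that pins Y to 2, so Y=2.
Step 9. [col 5: M + Z ≡ V (mod 10)] column 5 reads M+Z+carry(1)=V with M=1, Z=8; with digits 1,2,3,5,6,7,8,9 already taken and all letters distinct, the only value for V is 0. So V=0.

Answer: D=6, I=3, K=7, M=1, N=5, U=9, V=0, Y=2, Z=8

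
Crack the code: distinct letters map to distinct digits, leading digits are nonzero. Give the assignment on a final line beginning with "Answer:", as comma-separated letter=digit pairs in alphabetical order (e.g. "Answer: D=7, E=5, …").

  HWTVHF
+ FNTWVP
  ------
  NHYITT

Step 1. [col 1: F + P ≡ T (mod 10)] column 1 (F + P ≡ T (mod 10), carry-in 0) doesn't pin T yet; pick T=0 and continue. So T=0.
Step 2. [col 1: F + P ≡ T (mod 10)] no forcing yet in column 1 (carry-in 0); F=3 is free and consistent — try it ⇒ F=3.
Step 3. [col 1: F + P ≡ T (mod 10)] column 1 reads F+P+carry(0)=T with F=3, T=0; with digits 0,3 already taken and all letters distinct, the only value for P is 7, so P=7.
Step 4. [col 2: H + V ≡ T (mod 10)] several values work for H in column 2 (H + V ≡ T (mod 10), carry-in 1); try H=4 ⇒ H=4.
Step 5. [col 2: H + V ≡ T (mod 10)] in column 2 we have H+V≡T with carry-in 1; given H=4, T=0 and digits 0,3,4,7 already taken and all letters distinct, that pins V to 5 ⇒ V=5.
Step 6. [col 3: V + W ≡ I (mod 10)] column 3 (V + W ≡ I (mod 10), carry-in 1) doesn't pin W yet; pick W=6 and continue, so W=6.
Step 7. [col 3: V + W ≡ I (mod 10)] from column 3 (V=5, W=6, carry-in 1, digits 0,3,4,5,6,7 already taken and all letters distinct): I must equal 2, so I=2.
Step 8. [col 4: T + T ≡ Y (mod 10)] from column 4 (T=0, carry-in 1, digits 0,2,3,4,5,6,7 already taken and all letters distinct): Y must equal 1 ⇒ Y=1.
Step 9. [col 5: W + N ≡ H (mod 10)] from column 5 (W=6, H=4, carry-in 0, digits 0,1,2,3,4,5,6,7 already taken and all letters distinct): N must equal 8 ⇒ N=8.

Answer: F=3, H=4, I=2, N=8, P=7, T=0, V=5, W=6, Y=1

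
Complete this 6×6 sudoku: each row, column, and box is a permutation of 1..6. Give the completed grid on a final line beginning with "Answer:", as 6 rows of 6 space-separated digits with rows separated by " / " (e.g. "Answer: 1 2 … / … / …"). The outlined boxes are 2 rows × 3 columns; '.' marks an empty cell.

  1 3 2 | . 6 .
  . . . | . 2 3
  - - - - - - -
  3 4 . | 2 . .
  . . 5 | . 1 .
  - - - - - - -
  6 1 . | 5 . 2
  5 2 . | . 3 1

Step 1. [r1c4∈{4}] only 4 remains possible at r1c4. So r1c4=4.
Step 2. [r4c2∈{6}] r4c2's peers cover all but 6, so r4c2=6.
Step 3. [r6c3∈{4}] nothing but 4 survives at r6c3, so r6c3=4.
Step 4. [r3c6∈{5,6}] 6 has one home in row 3: r3c6, so r3c6=6.
Step 5. [r3c5∈{5}] r3c5 has the single candidate 5 ⇒ r3c5=5.
Step 6. [r2c2∈{5}] r2c2 is down to just 5 ⇒ r2c2=5.
Step 7. [r3c3∈{1}] r3c3 has the single candidate 1. So r3c3=1.
Step 8. [r2c4∈{1}] nothing but 1 survives at r2c4 ⇒ r2c4=1.
Step 9. [r4c4∈{3}] r4c4 is down to just 3, so r4c4=3.
Step 10. [r4c6∈{4}] only 4 remains possible at r4c6. So r4c6=4.
Step 11. [r5c5∈{4}] only 4 remains possible at r5c5, so r5c5=4.
Step 12. [r2c3∈{6}] only 6 remains possible at r2c3, so r2c3=6.
Step 13. [r2c1∈{4}] nothing but 4 survives at r2c1 ⇒ r2c1=4.
Step 14. [r6c4∈{6}] r6c4 is down to just 6 ⇒ r6c4=6.
Step 15. [r1c6∈{5}] only 5 remains possible at r1c6 ⇒ r1c6=5.
Step 16. [r5c3∈{3}] r5c3 is down to just 3. So r5c3=3.
Step 17. [r4c1∈{2}] r4c1 is down to just 2. So r4c1=2.

Answer: 1 3 2 4 6 5 / 4 5 6 1 2 3 / 3 4 1 2 5 6 / 2 6 5 3 1 4 / 6 1 3 5 4 2 / 5 2 4 6 3 1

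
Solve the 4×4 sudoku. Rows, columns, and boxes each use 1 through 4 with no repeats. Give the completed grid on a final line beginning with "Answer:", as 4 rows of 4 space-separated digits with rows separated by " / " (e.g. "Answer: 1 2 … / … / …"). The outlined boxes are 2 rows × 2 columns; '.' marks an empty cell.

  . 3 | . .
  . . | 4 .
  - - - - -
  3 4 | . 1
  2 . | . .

Step 1. [r2c2∈{1,2}] r2c2 is the only open cell in col 2 admitting 2. So r2c2=2.
Step 2. [r1c3∈{1,2}] across col 3, 1 lands solely at r1c3. So r1c3=1.
Step 3. [r4c3∈{3}] r4c3 is down to just 3. So r4c3=3.
Step 4. [r1c4∈{2}] r1c4 has the single candidate 2, so r1c4=2.
Step 5. [r1c1∈{4}] r1c1 is down to just 4. So r1c1=4.
Step 6. [r4c2∈{1}] only 1 remains possible at r4c2 ⇒ r4c2=1.
Step 7. [r4c4∈{4}] r4c4 is down to just 4, so r4c4=4.
Step 8. [r2c1∈{1}] only 1 remains possible at r2c1, so r2c1=1.
Step 9. [r2c4∈{3}] r2c4 has the single candidate 3. So r2c4=3.
Step 10. [r3c3∈{2}] r3c3's peers cover all but 2, so r3c3=2.

Answer: 4 3 1 2 / 1 2 4 3 / 3 4 2 1 / 2 1 3 4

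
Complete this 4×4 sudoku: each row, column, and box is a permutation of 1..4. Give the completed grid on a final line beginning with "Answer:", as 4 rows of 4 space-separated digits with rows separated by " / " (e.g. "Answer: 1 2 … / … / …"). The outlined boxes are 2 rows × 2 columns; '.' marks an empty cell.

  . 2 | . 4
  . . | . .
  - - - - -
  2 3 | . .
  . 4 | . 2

Step 1. [r2c2∈{1}] r2c2's peers cover all but 1 ⇒ r2c2=1.
Step 2. [r4c3∈{1,3}] 3 has one home in row 4: r4c3. So r4c3=3.
Step 3. [r2c4∈{3}] r2c4 is down to just 3. So r2c4=3.
Step 4. [r3c4∈{1}] r3c4 has the single candidate 1, so r3c4=1.
Step 5. [r4c1∈{1}] r4c1's peers cover all but 1, so r4c1=1.
Step 6. [r1c3∈{1}] only 1 remains possible at r1c3. So r1c3=1.
Step 7. [r2c3∈{2}] r2c3 has the single candidate 2. So r2c3=2.
Step 8. [r3c3∈{4}] r3c3 has the single candidate 4, so r3c3=4.
Step 9. [r1c1∈{3}] only 3 remains possible at r1c1, so r1c1=3.
Step 10. [r2c1∈{4}] r2c1's peers cover all but 4 ⇒ r2c1=4.

Answer: 3 2 1 4 / 4 1 2 3 / 2 3 4 1 / 1 4 3 2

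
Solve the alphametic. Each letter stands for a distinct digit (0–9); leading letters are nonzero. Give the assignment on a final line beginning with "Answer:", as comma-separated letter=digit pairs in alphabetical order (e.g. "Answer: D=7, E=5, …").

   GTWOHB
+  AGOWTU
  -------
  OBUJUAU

Step 1. [col 1: B + U ≡ U (mod 10)] column 1: given nothing yet, carry-in 0, and all letters distinct, none taken yet, B+U≡U (mod 10) forces B=0, so B=0.
Step 2. [O] O is the leading digit of a 7-digit sum of two 6-digit numbers; the final carry is exactly 1, so O=1.
Step 3. [col 1: B + U ≡ U (mod 10)] several values work for U in column 1 (B + U ≡ U (mod 10), carry-in 0); try U=6 ⇒ U=6.
Step 4. [col 2: H + T ≡ A (mod 10)] several values work for H in column 2 (H + T ≡ A (mod 10), carry-in 0); try H=3 ⇒ H=3.
Step 5. [col 2: H + T ≡ A (mod 10)] several values work for T in column 2 (H + T ≡ A (mod 10), carry-in 0); try T=9, so T=9.
Step 6. [col 2: H + T ≡ A (mod 10)] column 2 reads H+T+carry(0)=A with H=3, T=9; with digits 0,1,3,6,9 already taken and all letters distinct, the only value for A is 2, so A=2.
Step 7. [col 3: O + W ≡ U (mod 10)] column 3 reads O+W+carry(1)=U with O=1, U=6; with digits 0,1,2,3,6,9 already taken and all letters distinct, the only value for W is 4, so W=4.
Step 8. [col 4: W + O ≡ J (mod 10)] in column 4 we have W+O≡J with carry-in 0; given W=4, O=1 and digits 0,1,2,3,4,6,9 already taken and all letters distinct, that pins J to 5 ⇒ J=5.
Step 9. [col 5: T + G ≡ U (mod 10)] column 5: given T=9, U=6, carry-in 0, and digits 0,1,2,3,4,5,6,9 already taken and all letters distinct, T+G≡U (mod 10) forces G=7 ⇒ G=7.

Answer: A=2, B=0, G=7, H=3, J=5, O=1, T=9, U=6, W=4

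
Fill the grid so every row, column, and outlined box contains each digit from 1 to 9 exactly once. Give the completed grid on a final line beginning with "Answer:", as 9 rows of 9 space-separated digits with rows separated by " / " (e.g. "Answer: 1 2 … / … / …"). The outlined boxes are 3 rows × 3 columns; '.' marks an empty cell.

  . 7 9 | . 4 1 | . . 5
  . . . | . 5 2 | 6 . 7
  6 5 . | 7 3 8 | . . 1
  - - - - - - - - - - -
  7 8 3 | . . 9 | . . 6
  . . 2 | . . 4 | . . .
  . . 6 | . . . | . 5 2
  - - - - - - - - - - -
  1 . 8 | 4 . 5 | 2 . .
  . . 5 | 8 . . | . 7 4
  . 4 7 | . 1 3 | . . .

Step 1. [r8c2∈{2,3,6,9}] col 2 places 2 nowhere but r8c2. So r8c2=2.
Step 2. [r9c1∈{9}] only 9 remains possible at r9c1. So r9c1=9.
Step 3. [r8c7∈{1,3,9}] row 8 places 1 nowhere but r8c7. So r8c7=1.
Step 4. [r7c5∈{6,7,9}] r7c5 is the only open cell in row 7 admitting 7 ⇒ r7c5=7.
Step 5. [r3c3∈{4}] r3c3 is down to just 4. So r3c3=4.
Step 6. [r2c8∈{3,4,8,9}] 4 has one home in row 2: r2c8, so r2c8=4.
Step 7. [r5c7∈{3,7,8,9}] row 5 places 7 nowhere but r5c7, so r5c7=7.
Step 8. [r9c9∈{8}] r9c9 is down to just 8. So r9c9=8.
Step 9. [r1c1∈{2,3,8}] across col 1, 2 lands solely at r1c1. So r1c1=2.
Step 10. [r4c4∈{1,2,5}] 5 has one home in row 4: r4c4. So r4c4=5.
Step 11. [r7c2∈{3,6}] r7c2 is the only open cell in col 2 admitting 6, so r7c2=6.
Step 12. [r2c2∈{1,3}] 3 has one home in col 2: r2c2. So r2c2=3.
Step 13. [r1c4∈{6}] r1c4 has the single candidate 6, so r1c4=6.
Step 14. [r3c7∈{9}] only 9 remains possible at r3c7. So r3c7=9.
Step 15. [r6c2∈{1,9}] row 6 places 9 nowhere but r6c2, so r6c2=9.
Step 16. [r6c5∈{8}] r6c5 is down to just 8 ⇒ r6c5=8.
Step 17. [r5c8∈{1,3,8,9}] 8 has one home in row 5: r5c8 ⇒ r5c8=8.
Step 18. [r6c4∈{1,3}] across row 6, 1 lands solely at r6c4. So r6c4=1.
Step 19. [r6c7∈{3,4}] 3 has one home in row 6: r6c7 ⇒ r6c7=3.
Step 20. [r7c9∈{3,9}] col 9 places 3 nowhere but r7c9, so r7c9=3.
Step 21. [r8c5∈{6,9}] 9 has one home in row 8: r8c5. So r8c5=9.
Step 22. [r8c1∈{3}] only 3 remains possible at r8c1 ⇒ r8c1=3.
Step 23. [r4c5∈{2}] r4c5 is down to just 2, so r4c5=2.
Step 24. [r6c6∈{7}] r6c6's peers cover all but 7 ⇒ r6c6=7.
Step 25. [r4c7∈{4}] r4c7's peers cover all but 4 ⇒ r4c7=4.
Step 26. [r2c1∈{8}] r2c1 is down to just 8. So r2c1=8.
Step 27. [r4c8∈{1}] nothing but 1 survives at r4c8, so r4c8=1.
Step 28. [r1c8∈{3}] r1c8 is down to just 3 ⇒ r1c8=3.
Step 29. [r2c4∈{9}] only 9 remains possible at r2c4 ⇒ r2c4=9.
Step 30. [r5c5∈{6}] r5c5's peers cover all but 6, so r5c5=6.
Step 31. [r2c3∈{1}] r2c3 has the single candidate 1 ⇒ r2c3=1.
Step 32. [r5c2∈{1}] r5c2 is down to just 1. So r5c2=1.
Step 33. [r7c8∈{9}] r7c8 has the single candidate 9. So r7c8=9.
Step 34. [r5c1∈{5}] only 5 remains possible at r5c1 ⇒ r5c1=5.
Step 35. [r9c7∈{5}] r9c7 is down to just 5. So r9c7=5.
Step 36. [r3c8∈{2}] r3c8 is down to just 2, so r3c8=2.
Step 37. [r5c4∈{3}] r5c4 has the single candidate 3 ⇒ r5c4=3.
Step 38. [r9c8∈{6}] r9c8 has the single candidate 6, so r9c8=6.
Step 39. [r9c4∈{2}] only 2 remains possible at r9c4, so r9c4=2.
Step 40. [r6c1∈{4}] only 4 remains possible at r6c1. So r6c1=4.
Step 41. [r8c6∈{6}] r8c6 is down to just 6. So r8c6=6.
Step 42. [r1c7∈{8}] r1c7's peers cover all but 8. So r1c7=8.
Step 43. [r5c9∈{9}] r5c9's peers cover all but 9. So r5c9=9.

Answer: 2 7 9 6 4 1 8 3 5 / 8 3 1 9 5 2 6 4 7 / 6 5 4 7 3 8 9 2 1 / 7 8 3 5 2 9 4 1 6 / 5 1 2 3 6 4 7 8 9 / 4 9 6 1 8 7 3 5 2 / 1 6 8 4 7 5 2 9 3 / 3 2 5 8 9 6 1 7 4 / 9 4 7 2 1 3 5 6 8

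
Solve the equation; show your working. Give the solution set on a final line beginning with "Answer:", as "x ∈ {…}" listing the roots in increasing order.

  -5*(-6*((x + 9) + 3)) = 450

Step 1. [-5*(-6*((x + 9) + 3)) = 450] leading coefficient -5: divide by -5 ⇒ div: -6*((x + 9) + 3) = -90.
Step 2. [-6*((x + 9) + 3) = -90] -6·(inner) — divide through by -6. So div: (x + 9) + 3 = 15.
Step 3. [(x + 9) + 3 = 15] subtract 3: x sits inside (… + 3). So sub: x + 9 = 12.
Step 4. [x + 9 = 12] the outer +9 inverts by subtracting 9. So sub: x = 3.

Answer: x ∈ {3}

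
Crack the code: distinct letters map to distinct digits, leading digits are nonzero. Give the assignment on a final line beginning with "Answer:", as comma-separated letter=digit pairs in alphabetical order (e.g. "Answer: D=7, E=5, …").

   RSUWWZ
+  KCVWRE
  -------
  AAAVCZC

Step 1. [col 1: Z + E ≡ C (mod 10)] no forcing yet in column 1 (carry-in 0); E=5 is free and consistent — try it ⇒ E=5.
Step 2. [col 1: Z + E ≡ C (mod 10)] C=7 is one option consistent with column 1 (Z + E ≡ C (mod 10), carry-in 0) — take it ⇒ C=7.
Step 3. [A] the sum has 7 digits but both addends have 6; that extra leading digit A is the final carry, namely 1, so A=1.
Step 4. [col 1: Z + E ≡ C (mod 10)] column 1: given E=5, C=7, carry-in 0, and digits 1,5,7 already taken and all letters distinct, Z+E≡C (mod 10) forces Z=2 ⇒ Z=2.
Step 5. [col 2: W + R ≡ Z (mod 10)] several values work for R in column 2 (W + R ≡ Z (mod 10), carry-in 0); try R=4, so R=4.
Step 6. [col 2: W + R ≡ Z (mod 10)] column 2 reads W+R+carry(0)=Z with R=4, Z=2; with digits 1,2,4,5,7 already taken and all letters distinct, the only value for W is 8, so W=8.
Step 7. [col 4: U + V ≡ V (mod 10)] from column 4 (nothing yet, carry-in 1, digits 1,2,4,5,7,8 already taken and all letters distinct): U must equal 9. So U=9.
Step 8. [col 4: U + V ≡ V (mod 10)] several values work for V in column 4 (U + V ≡ V (mod 10), carry-in 1); try V=0 ⇒ V=0.
Step 9. [col 5: S + C ≡ A (mod 10)] column 5: given C=7, A=1, carry-in 1, and digits 0,1,2,4,5,7,8,9 already taken and all letters distinct, S+C≡A (mod 10) forces S=3, so S=3.
Step 10. [col 6: R + K ≡ A (mod 10)] in column 6 we have R+K≡A with carry-in 1; given R=4, A=1 and digits 0,1,2,3,4,5,7,8,9 already taken and all letters distinct, that pins K to 6 ⇒ K=6.

Answer: A=1, C=7, E=5, K=6, R=4, S=3, U=9, V=0, W=8, Z=2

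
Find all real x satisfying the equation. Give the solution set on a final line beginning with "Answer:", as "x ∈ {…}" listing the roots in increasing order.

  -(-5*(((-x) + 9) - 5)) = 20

Step 1. [-(-5*(((-x) + 9) - 5)) = 20] leading − — multiply by −1, so neg: -5*(((-x) + 9) - 5) = -20.
Step 2. [-5*(((-x) + 9) - 5) = -20] -5 out front; divide by -5. So div: ((-x) + 9) - 5 = 4.
Step 3. [((-x) + 9) - 5 = 4] -5 is outermost — add 5 both sides. So sub: (-x) + 9 = 9.
Step 4. [(-x) + 9 = 9] the outer +9 inverts by subtracting 9 ⇒ sub: -x = 0.
Step 5. [-x = 0] leading − — multiply by −1 ⇒ neg: x = 0.

Answer: x ∈ {0}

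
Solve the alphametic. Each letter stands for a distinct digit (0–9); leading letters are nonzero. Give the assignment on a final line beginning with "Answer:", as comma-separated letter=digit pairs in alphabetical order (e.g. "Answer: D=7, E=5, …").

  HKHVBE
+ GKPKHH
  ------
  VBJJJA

Step 1. [col 1: E + H ≡ A (mod 10)] no forcing yet in column 1 (carry-in 0); A=0 is free and consistent — try it ⇒ A=0.
Step 2. [col 1: E + H ≡ A (mod 10)] several values work for E in column 1 (E + H ≡ A (mod 10), carry-in 0); try E=9, so E=9.
Step 3. [col 1: E + H ≡ A (mod 10)] in column 1 we have E+H≡A with carry-in 0; given E=9, A=0 and digits 0,9 already taken and all letters distinct, that pins H to 1, so H=1.
Step 4. [col 2: B + H ≡ J (mod 10)] B=6 is one option consistent with column 2 (B + H ≡ J (mod 10), carry-in 1) — take it ⇒ B=6.
Step 5. [col 2: B + H ≡ J (mod 10)] column 2: given B=6, H=1, carry-in 1, and digits 0,1,6,9 already taken and all letters distinct, B+H≡J (mod 10) forces J=8 ⇒ J=8.
Step 6. [col 3: V + K ≡ J (mod 10)] no forcing yet in column 3 (carry-in 0); V=5 is free and consistent — try it, so V=5.
Step 7. [col 3: V + K ≡ J (mod 10)] column 3 reads V+K+carry(0)=J with V=5, J=8; with digits 0,1,5,6,8,9 already taken and all letters distinct, the only value for K is 3. So K=3.
Step 8. [col 4: H + P ≡ J (mod 10)] from column 4 (H=1, J=8, carry-in 0, digits 0,1,3,5,6,8,9 already taken and all letters distinct): P must equal 7. So P=7.
Step 9. [col 6: H + G ≡ V (mod 10)] column 6: given H=1, V=5, carry-in 0, and digits 0,1,3,5,6,7,8,9 already taken and all letters distinct, H+G≡V (mod 10) forces G=4, so G=4.

Answer: A=0, B=6, E=9, G=4, H=1, J=8, K=3, P=7, V=5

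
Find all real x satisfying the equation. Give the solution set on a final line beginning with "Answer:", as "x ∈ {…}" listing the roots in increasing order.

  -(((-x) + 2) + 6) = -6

Step 1. [-(((-x) + 2) + 6) = -6] flip signs both sides ⇒ neg: ((-x) + 2) + 6 = 6.
Step 2. [((-x) + 2) + 6 = 6] +6 is outermost — subtract 6 both sides. So sub: (-x) + 2 = 0.
Step 3. [(-x) + 2 = 0] the outer +2 inverts by subtracting 2. So sub: -x = -2.
Step 4. [-x = -2] flip signs both sides. So neg: x = 2.

Answer: x ∈ {2}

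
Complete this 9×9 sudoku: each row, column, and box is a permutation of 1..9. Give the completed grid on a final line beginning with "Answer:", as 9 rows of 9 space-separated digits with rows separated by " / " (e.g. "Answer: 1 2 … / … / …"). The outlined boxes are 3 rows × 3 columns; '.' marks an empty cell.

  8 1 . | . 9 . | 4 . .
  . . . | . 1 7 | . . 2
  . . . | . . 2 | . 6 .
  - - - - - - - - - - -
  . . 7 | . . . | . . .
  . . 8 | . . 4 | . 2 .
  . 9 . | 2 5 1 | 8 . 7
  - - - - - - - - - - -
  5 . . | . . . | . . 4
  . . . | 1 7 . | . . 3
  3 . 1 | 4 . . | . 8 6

Step 1. [r1c9∈{5}] r1c9's peers cover all but 5, so r1c9=5.
Step 2. [r2c4∈{3,5,6,8}] across row 2, 8 lands solely at r2c4, so r2c4=8.
Step 3. [r3c5∈{3,4}] col 5 places 4 nowhere but r3c5 ⇒ r3c5=4.
Step 4. [r1c3∈{2,3,6}] 2 has one home in row 1: r1c3. So r1c3=2.
Step 5. [r9c5∈{2}] r9c5 is down to just 2 ⇒ r9c5=2.
Step 6. [r1c8∈{3,7}] 7 has one home in row 1: r1c8 ⇒ r1c8=7.
Step 7. [r3c4∈{3,5}] in col 4, 5 fits only at r3c4 ⇒ r3c4=5.
Step 8. [r2c3∈{3,4,5,6,9}] in col 3, 5 fits only at r2c3, so r2c3=5.
Step 9. [r5c4∈{3,6,7,9}] in row 5, 7 fits only at r5c4, so r5c4=7.
Step 10. [r9c2∈{7}] only 7 remains possible at r9c2. So r9c2=7.
Step 11. [r3c2∈{3}] r3c2's peers cover all but 3. So r3c2=3.
Step 12. [r3c3∈{9}] r3c3 is down to just 9 ⇒ r3c3=9.
Step 13. [r7c3∈{6}] r7c3's peers cover all but 6. So r7c3=6.
Step 14. [r6c1∈{4,6}] r6c1 is the only open cell in row 6 admitting 6, so r6c1=6.
Step 15. [r8c1∈{2,4,9}] across col 1, 9 lands solely at r8c1 ⇒ r8c1=9.
Step 16. [r3c7∈{1}] only 1 remains possible at r3c7 ⇒ r3c7=1.
Step 17. [r8c8∈{5}] r8c8's peers cover all but 5, so r8c8=5.
Step 18. [r9c7∈{9}] only 9 remains possible at r9c7 ⇒ r9c7=9.
Step 19. [r8c6∈{6,8}] r8c6 is the only open cell in row 8 admitting 6. So r8c6=6.
Step 20. [r5c9∈{1,9}] 9 has one home in row 5: r5c9 ⇒ r5c9=9.
Step 21. [r2c7∈{3}] r2c7's peers cover all but 3 ⇒ r2c7=3.
Step 22. [r5c5∈{3,6}] 3 has one home in row 5: r5c5, so r5c5=3.
Step 23. [r4c1∈{1,2,4}] 2 has one home in col 1: r4c1 ⇒ r4c1=2.
Step 24. [r4c8∈{1,3,4}] across row 4, 3 lands solely at r4c8 ⇒ r4c8=3.
Step 25. [r4c2∈{4,5}] row 4 places 4 nowhere but r4c2, so r4c2=4.
Step 26. [r7c5∈{8}] r7c5's peers cover all but 8 ⇒ r7c5=8.
Step 27. [r4c7∈{5,6}] row 4 places 5 nowhere but r4c7, so r4c7=5.
Step 28. [r7c2∈{2}] only 2 remains possible at r7c2, so r7c2=2.
Step 29. [r1c6∈{3}] nothing but 3 survives at r1c6. So r1c6=3.
Step 30. [r7c6∈{9}] r7c6 is down to just 9 ⇒ r7c6=9.
Step 31. [r4c5∈{6}] r4c5's peers cover all but 6, so r4c5=6.
Step 32. [r7c4∈{3}] r7c4's peers cover all but 3, so r7c4=3.
Step 33. [r8c3∈{4}] only 4 remains possible at r8c3. So r8c3=4.
Step 34. [r6c8∈{4}] r6c8's peers cover all but 4 ⇒ r6c8=4.
Step 35. [r5c1∈{1}] only 1 remains possible at r5c1, so r5c1=1.
Step 36. [r3c9∈{8}] r3c9 is down to just 8. So r3c9=8.
Step 37. [r6c3∈{3}] r6c3 is down to just 3 ⇒ r6c3=3.
Step 38. [r1c4∈{6}] r1c4 is down to just 6 ⇒ r1c4=6.
Step 39. [r3c1∈{7}] r3c1's peers cover all but 7 ⇒ r3c1=7.
Step 40. [r7c8∈{1}] r7c8's peers cover all but 1 ⇒ r7c8=1.
Step 41. [r8c2∈{8}] nothing but 8 survives at r8c2 ⇒ r8c2=8.
Step 42. [r2c8∈{9}] r2c8 has the single candidate 9 ⇒ r2c8=9.
Step 43. [r7c7∈{7}] nothing but 7 survives at r7c7, so r7c7=7.
Step 44. [r4c6∈{8}] nothing but 8 survives at r4c6, so r4c6=8.
Step 45. [r4c4∈{9}] r4c4 is down to just 9, so r4c4=9.
Step 46. [r4c9∈{1}] only 1 remains possible at r4c9, so r4c9=1.
Step 47. [r5c7∈{6}] r5c7 has the single candidate 6, so r5c7=6.
Step 48. [r8c7∈{2}] r8c7 has the single candidate 2 ⇒ r8c7=2.
Step 49. [r9c6∈{5}] r9c6 has the single candidate 5. So r9c6=5.
Step 50. [r2c2∈{6}] r2c2 has the single candidate 6 ⇒ r2c2=6.
Step 51. [r5c2∈{5}] only 5 remains possible at r5c2. So r5c2=5.
Step 52. [r2c1∈{4}] r2c1's peers cover all but 4. So r2c1=4.

Answer: 8 1 2 6 9 3 4 7 5 / 4 6 5 8 1 7 3 9 2 / 7 3 9 5 4 2 1 6 8 / 2 4 7 9 6 8 5 3 1 / 1 5 8 7 3 4 6 2 9 / 6 9 3 2 5 1 8 4 7 / 5 2 6 3 8 9 7 1 4 / 9 8 4 1 7 6 2 5 3 / 3 7 1 4 2 5 9 8 6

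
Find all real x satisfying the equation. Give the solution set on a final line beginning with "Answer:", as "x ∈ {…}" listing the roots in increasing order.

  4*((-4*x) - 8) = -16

Step 1. [4*((-4*x) - 8) = -16] divide by the outer 4, so div: (-4*x) - 8 = -4.
Step 2. [(-4*x) - 8 = -4] 8 comes off first (add 8), so sub: -4*x = 4.
Step 3. [-4*x = 4] divide by the outer -4 ⇒ div: x = -1.

Answer: x ∈ {-1}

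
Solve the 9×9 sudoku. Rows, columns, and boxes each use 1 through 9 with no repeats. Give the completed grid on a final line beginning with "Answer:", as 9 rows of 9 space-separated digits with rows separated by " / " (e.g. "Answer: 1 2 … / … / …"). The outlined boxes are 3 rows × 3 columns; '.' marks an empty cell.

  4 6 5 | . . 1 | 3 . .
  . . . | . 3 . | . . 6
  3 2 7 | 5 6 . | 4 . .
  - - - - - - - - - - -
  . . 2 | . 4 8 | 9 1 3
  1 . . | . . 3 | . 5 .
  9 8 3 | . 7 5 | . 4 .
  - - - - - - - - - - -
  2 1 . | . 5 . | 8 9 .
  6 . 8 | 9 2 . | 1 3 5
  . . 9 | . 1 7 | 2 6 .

Step 1. [r7c3∈{4}] nothing but 4 survives at r7c3 ⇒ r7c3=4.
Step 2. [r2c6∈{2,4,9}] col 6 places 2 nowhere but r2c6 ⇒ r2c6=2.
Step 3. [r1c5∈{8,9}] across col 5, 8 lands solely at r1c5. So r1c5=8.
Step 4. [r6c9∈{2}] r6c9 is down to just 2, so r6c9=2.
Step 5. [r4c1∈{5,7}] in col 1, 7 fits only at r4c1 ⇒ r4c1=7.
Step 6. [r1c4∈{7}] r1c4 has the single candidate 7, so r1c4=7.
Step 7. [r4c4∈{6}] r4c4 has the single candidate 6. So r4c4=6.
Step 8. [r9c4∈{3,4,8}] in row 9, 8 fits only at r9c4. So r9c4=8.
Step 9. [r2c8∈{7,8}] across col 8, 7 lands solely at r2c8, so r2c8=7.
Step 10. [r5c7∈{6,7}] col 7 places 7 nowhere but r5c7 ⇒ r5c7=7.
Step 11. [r3c9∈{1,8,9}] in row 3, 1 fits only at r3c9. So r3c9=1.
Step 12. [r9c2∈{3,5}] r9c2 is the only open cell in row 9 admitting 3, so r9c2=3.
Step 13. [r5c2∈{4}] r5c2 is down to just 4, so r5c2=4.
Step 14. [r2c7∈{5}] only 5 remains possible at r2c7 ⇒ r2c7=5.
Step 15. [r7c9∈{7}] nothing but 7 survives at r7c9, so r7c9=7.
Step 16. [r2c2∈{9}] r2c2's peers cover all but 9. So r2c2=9.
Step 17. [r3c8∈{8}] r3c8 is down to just 8, so r3c8=8.
Step 18. [r4c2∈{5}] only 5 remains possible at r4c2. So r4c2=5.
Step 19. [r6c4∈{1}] r6c4 is down to just 1, so r6c4=1.
Step 20. [r2c4∈{4}] r2c4 is down to just 4 ⇒ r2c4=4.
Step 21. [r3c6∈{9}] only 9 remains possible at r3c6. So r3c6=9.
Step 22. [r8c6∈{4}] only 4 remains possible at r8c6, so r8c6=4.
Step 23. [r7c6∈{6}] r7c6's peers cover all but 6. So r7c6=6.
Step 24. [r1c9∈{9}] r1c9 is down to just 9. So r1c9=9.
Step 25. [r2c1∈{8}] nothing but 8 survives at r2c1 ⇒ r2c1=8.
Step 26. [r5c4∈{2}] r5c4 is down to just 2. So r5c4=2.
Step 27. [r1c8∈{2}] r1c8 is down to just 2, so r1c8=2.
Step 28. [r5c5∈{9}] only 9 remains possible at r5c5, so r5c5=9.
Step 29. [r9c1∈{5}] only 5 remains possible at r9c1, so r9c1=5.
Step 30. [r6c7∈{6}] r6c7 has the single candidate 6, so r6c7=6.
Step 31. [r2c3∈{1}] only 1 remains possible at r2c3, so r2c3=1.
Step 32. [r5c3∈{6}] only 6 remains possible at r5c3, so r5c3=6.
Step 33. [r7c4∈{3}] r7c4's peers cover all but 3. So r7c4=3.
Step 34. [r8c2∈{7}] r8c2 is down to just 7, so r8c2=7.
Step 35. [r9c9∈{4}] nothing but 4 survives at r9c9 ⇒ r9c9=4.
Step 36. [r5c9∈{8}] r5c9 is down to just 8 ⇒ r5c9=8.

Answer: 4 6 5 7 8 1 3 2 9 / 8 9 1 4 3 2 5 7 6 / 3 2 7 5 6 9 4 8 1 / 7 5 2 6 4 8 9 1 3 / 1 4 6 2 9 3 7 5 8 / 9 8 3 1 7 5 6 4 2 / 2 1 4 3 5 6 8 9 7 / 6 7 8 9 2 4 1 3 5 / 5 3 9 8 1 7 2 6 4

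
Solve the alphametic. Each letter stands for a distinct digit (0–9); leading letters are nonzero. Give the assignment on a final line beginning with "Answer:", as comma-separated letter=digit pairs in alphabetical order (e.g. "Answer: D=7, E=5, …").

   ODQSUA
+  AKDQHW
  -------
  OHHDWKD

Step 1. [O] O is the leading digit of a 7-digit sum of two 6-digit numbers; the final carry is exactly 1 ⇒ O=1.
Step 2. [col 1: A + W ≡ D (mod 10)] column 1 (A + W ≡ D (mod 10), carry-in 0) doesn't pin W yet; pick W=4 and continue ⇒ W=4.
Step 3. [col 1: A + W ≡ D (mod 10)] several values work for A in column 1 (A + W ≡ D (mod 10), carry-in 0); try A=8. So A=8.
Step 4. [col 1: A + W ≡ D (mod 10)] from column 1 (A=8, W=4, carry-in 0, digits 1,4,8 already taken and all letters distinct): D must equal 2, so D=2.
Step 5. [col 2: U + H ≡ K (mod 10)] U=6 is one option consistent with column 2 (U + H ≡ K (mod 10), carry-in 1) — take it ⇒ U=6.
Step 6. [col 2: U + H ≡ K (mod 10)] K=7 is one option consistent with column 2 (U + H ≡ K (mod 10), carry-in 1) — take it. So K=7.
Step 7. [col 2: U + H ≡ K (mod 10)] from column 2 (U=6, K=7, carry-in 1, digits 1,2,4,6,7,8 already taken and all letters distinct): H must equal 0 ⇒ H=0.
Step 8. [col 3: S + Q ≡ W (mod 10)] column 3 (S + Q ≡ W (mod 10), carry-in 0) doesn't pin S yet; pick S=5 and continue ⇒ S=5.
Step 9. [col 3: S + Q ≡ W (mod 10)] from column 3 (S=5, W=4, carry-in 0, digits 0,1,2,4,5,6,7,8 already taken and all letters distinct): Q must equal 9. So Q=9.

Answer: A=8, D=2, H=0, K=7, O=1, Q=9, S=5, U=6, W=4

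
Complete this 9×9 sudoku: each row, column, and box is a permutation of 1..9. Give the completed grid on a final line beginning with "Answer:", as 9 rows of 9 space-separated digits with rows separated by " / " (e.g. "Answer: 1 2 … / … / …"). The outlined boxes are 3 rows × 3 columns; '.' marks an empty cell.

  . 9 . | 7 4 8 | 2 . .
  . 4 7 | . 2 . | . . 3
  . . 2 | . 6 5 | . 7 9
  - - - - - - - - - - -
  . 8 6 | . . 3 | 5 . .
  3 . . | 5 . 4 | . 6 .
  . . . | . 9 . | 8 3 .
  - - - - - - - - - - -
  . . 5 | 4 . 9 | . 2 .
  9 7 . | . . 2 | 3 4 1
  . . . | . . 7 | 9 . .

Step 1. [r2c6∈{1}] r2c6's peers cover all but 1. So r2c6=1.
Step 2. [r5c5∈{1,7,8}] row 5 places 8 nowhere but r5c5, so r5c5=8.
Step 3. [r3c1∈{1,8}] row 3 places 8 nowhere but r3c1 ⇒ r3c1=8.
Step 4. [r7c9∈{6,7,8}] across row 7, 8 lands solely at r7c9 ⇒ r7c9=8.
Step 5. [r9c8∈{5}] nothing but 5 survives at r9c8 ⇒ r9c8=5.
Step 6. [r9c9∈{6}] only 6 remains possible at r9c9 ⇒ r9c9=6.
Step 7. [r1c1∈{1,5,6}] r1c1 is the only open cell in row 1 admitting 6, so r1c1=6.
Step 8. [r7c1∈{1}] r7c1 is down to just 1 ⇒ r7c1=1.
Step 9. [r6c2∈{1,2,5}] r6c2 is the only open cell in col 2 admitting 5 ⇒ r6c2=5.
Step 10. [r4c5∈{1,7}] across col 5, 7 lands solely at r4c5 ⇒ r4c5=7.
Step 11. [r1c3∈{1,3}] in row 1, 3 fits only at r1c3. So r1c3=3.
Step 12. [r6c1∈{2,4,7}] col 1 places 7 nowhere but r6c1 ⇒ r6c1=7.
Step 13. [r7c5∈{3}] r7c5's peers cover all but 3 ⇒ r7c5=3.
Step 14. [r3c2∈{1}] r3c2 has the single candidate 1 ⇒ r3c2=1.
Step 15. [r5c2∈{2}] r5c2's peers cover all but 2 ⇒ r5c2=2.
Step 16. [r4c1∈{4}] r4c1 has the single candidate 4. So r4c1=4.
Step 17. [r5c7∈{1,7}] r5c7 is the only open cell in col 7 admitting 1. So r5c7=1.
Step 18. [r4c4∈{1,2}] r4c4 is the only open cell in row 4 admitting 1. So r4c4=1.
Step 19. [r8c3∈{8}] only 8 remains possible at r8c3, so r8c3=8.
Step 20. [r6c4∈{2,6}] across col 4, 2 lands solely at r6c4, so r6c4=2.
Step 21. [r4c9∈{2}] r4c9 is down to just 2. So r4c9=2.
Step 22. [r2c1∈{5}] r2c1 is down to just 5 ⇒ r2c1=5.
Step 23. [r1c9∈{5}] only 5 remains possible at r1c9. So r1c9=5.
Step 24. [r6c3∈{1}] r6c3 is down to just 1, so r6c3=1.
Step 25. [r3c7∈{4}] r3c7's peers cover all but 4. So r3c7=4.
Step 26. [r9c1∈{2}] only 2 remains possible at r9c1 ⇒ r9c1=2.
Step 27. [r8c5∈{5}] nothing but 5 survives at r8c5. So r8c5=5.
Step 28. [r4c8∈{9}] r4c8 is down to just 9. So r4c8=9.
Step 29. [r2c8∈{8}] nothing but 8 survives at r2c8, so r2c8=8.
Step 30. [r9c3∈{4}] r9c3 is down to just 4, so r9c3=4.
Step 31. [r6c9∈{4}] r6c9 is down to just 4 ⇒ r6c9=4.
Step 32. [r8c4∈{6}] nothing but 6 survives at r8c4. So r8c4=6.
Step 33. [r9c4∈{8}] r9c4 is down to just 8 ⇒ r9c4=8.
Step 34. [r7c7∈{7}] r7c7's peers cover all but 7. So r7c7=7.
Step 35. [r2c4∈{9}] only 9 remains possible at r2c4 ⇒ r2c4=9.
Step 36. [r9c2∈{3}] nothing but 3 survives at r9c2 ⇒ r9c2=3.
Step 37. [r5c3∈{9}] r5c3 has the single candidate 9, so r5c3=9.
Step 38. [r6c6∈{6}] r6c6 has the single candidate 6. So r6c6=6.
Step 39. [r7c2∈{6}] r7c2's peers cover all but 6. So r7c2=6.
Step 40. [r5c9∈{7}] r5c9's peers cover all but 7. So r5c9=7.
Step 41. [r2c7∈{6}] r2c7's peers cover all but 6. So r2c7=6.
Step 42. [r3c4∈{3}] nothing but 3 survives at r3c4, so r3c4=3.
Step 43. [r1c8∈{1}] r1c8 has the single candidate 1 ⇒ r1c8=1.
Step 44. [r9c5∈{1}] only 1 remains possible at r9c5. So r9c5=1.

Answer: 6 9 3 7 4 8 2 1 5 / 5 4 7 9 2 1 6 8 3 / 8 1 2 3 6 5 4 7 9 / 4 8 6 1 7 3 5 9 2 / 3 2 9 5 8 4 1 6 7 / 7 5 1 2 9 6 8 3 4 / 1 6 5 4 3 9 7 2 8 / 9 7 8 6 5 2 3 4 1 / 2 3 4 8 1 7 9 5 6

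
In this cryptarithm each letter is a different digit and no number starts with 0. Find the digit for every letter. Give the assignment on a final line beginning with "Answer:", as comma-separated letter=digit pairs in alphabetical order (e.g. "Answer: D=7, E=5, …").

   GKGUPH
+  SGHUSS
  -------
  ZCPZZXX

Step 1. [Z] Z is the leading digit of a 7-digit sum of two 6-digit numbers; the final carry is exactly 1, so Z=1.
Step 2. [col 1: H + S ≡ X (mod 10)] H=4 is one option consistent with column 1 (H + S ≡ X (mod 10), carry-in 0) — take it. So H=4.
Step 3. [col 1: H + S ≡ X (mod 10)] column 1 (H + S ≡ X (mod 10), carry-in 0) doesn't pin S yet; pick S=8 and continue. So S=8.
Step 4. [col 1: H + S ≡ X (mod 10)] from column 1 (H=4, S=8, carry-in 0, digits 1,4,8 already taken and all letters distinct): X must equal 2. So X=2.
Step 5. [col 2: P + S ≡ X (mod 10)] column 2 reads P+S+carry(1)=X with S=8, X=2; with digits 1,2,4,8 already taken and all letters distinct, the only value for P is 3 ⇒ P=3.
Step 6. [col 3: U + U ≡ Z (mod 10)] several values work for U in column 3 (U + U ≡ Z (mod 10), carry-in 1); try U=0. So U=0.
Step 7. [col 4: G + H ≡ Z (mod 10)] from column 4 (H=4, Z=1, carry-in 0, digits 0,1,2,3,4,8 already taken and all letters distinct): G must equal 7 ⇒ G=7.
Step 8. [col 5: K + G ≡ P (mod 10)] column 5 reads K+G+carry(1)=P with G=7, P=3; with digits 0,1,2,3,4,7,8 already taken and all letters distinct, the only value for K is 5, so K=5.
Step 9. [col 6: G + S ≡ C (mod 10)] column 6: given G=7, S=8, carry-in 1, and digits 0,1,2,3,4,5,7,8 already taken and all letters distinct, G+S≡C (mod 10) forces C=6 ⇒ C=6.

Answer: C=6, G=7, H=4, K=5, P=3, S=8, U=0, X=2, Z=1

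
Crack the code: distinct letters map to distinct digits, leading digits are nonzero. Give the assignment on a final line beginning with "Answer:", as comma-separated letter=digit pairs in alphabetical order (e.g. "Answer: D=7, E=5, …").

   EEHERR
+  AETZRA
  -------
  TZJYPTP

Step 1. [T] the sum has 7 digits but both addends have 6; that extra leading digit T is the final carry, namely 1, so T=1.
Step 2. [col 1: R + A ≡ P (mod 10)] no forcing yet in column 1 (carry-in 0); P=3 is free and consistent — try it ⇒ P=3.
Step 3. [col 1: R + A ≡ P (mod 10)] no forcing yet in column 1 (carry-in 0); R=5 is free and consistent — try it. So R=5.
Step 4. [col 1: R + A ≡ P (mod 10)] from column 1 (R=5, P=3, carry-in 0, digits 1,3,5 already taken and all letters distinct): A must equal 8, so A=8.
Step 5. [col 3: E + Z ≡ P (mod 10)] no forcing yet in column 3 (carry-in 1); Z=0 is free and consistent — try it. So Z=0.
Step 6. [col 3: E + Z ≡ P (mod 10)] from column 3 (Z=0, P=3, carry-in 1, digits 0,1,3,5,8 already taken and all letters distinct): E must equal 2, so E=2.
Step 7. [col 4: H + T ≡ Y (mod 10)] column 4 reads H+T+carry(0)=Y with T=1; with digits 0,1,2,3,5,8 already taken and all letters distinct, the only value for Y is 7 ⇒ Y=7.
Step 8. [col 4: H + T ≡ Y (mod 10)] column 4: given T=1, Y=7, carry-in 0, and digits 0,1,2,3,5,7,8 already taken and all letters distinct, H+T≡Y (mod 10) forces H=6 ⇒ H=6.
Step 9. [col 5: E + E ≡ J (mod 10)] in column 5 we have E+E≡J with carry-in 0; given E=2 and digits 0,1,2,3,5,6,7,8 already taken and all letters distinct, that pins J to 4. So J=4.

Answer: A=8, E=2, H=6, J=4, P=3, R=5, T=1, Y=7, Z=0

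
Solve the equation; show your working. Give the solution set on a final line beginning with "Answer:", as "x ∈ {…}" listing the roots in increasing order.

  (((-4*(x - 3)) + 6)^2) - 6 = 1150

Step 1. [(((-4*(x - 3)) + 6)^2) - 6 = 1150] peel the -6: add 6 from each side, so sub: ((-4*(x - 3)) + 6)^2 = 1156.
Step 2. [((-4*(x - 3)) + 6)^2 = 1156] √ both sides: 1156 ≥ 0 gives two branches ⇒ sqrt: (-4*(x - 3)) + 6 = 34 or -34.
Step 3. [(-4*(x - 3)) + 6 = 34 or -34] +6 is outermost — subtract 6 both sides ⇒ sub: -4*(x - 3) = 28 or -40.
Step 4. [-4*(x - 3) = 28 or -40] LHS = -4·(…); ÷-4 both sides, so div: x - 3 = -7 or 10.
Step 5. [x - 3 = -7 or 10] the outer -3 inverts by adding 3. So sub: x = -4 or 13.

Answer: x ∈ {-4, 13}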